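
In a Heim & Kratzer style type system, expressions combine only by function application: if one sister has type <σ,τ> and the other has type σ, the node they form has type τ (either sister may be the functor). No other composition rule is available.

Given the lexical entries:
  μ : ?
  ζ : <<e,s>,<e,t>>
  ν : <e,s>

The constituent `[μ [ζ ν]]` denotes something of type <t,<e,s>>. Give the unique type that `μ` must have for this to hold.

[μ [ζ ν]] is required to be <t,<e,s>>. [ζ ν] : <e,t> cannot yield <t,<e,s>> as functor, so μ : <<e,t>,<t,<e,s>>>.

<<e,t>,<t,<e,s>>>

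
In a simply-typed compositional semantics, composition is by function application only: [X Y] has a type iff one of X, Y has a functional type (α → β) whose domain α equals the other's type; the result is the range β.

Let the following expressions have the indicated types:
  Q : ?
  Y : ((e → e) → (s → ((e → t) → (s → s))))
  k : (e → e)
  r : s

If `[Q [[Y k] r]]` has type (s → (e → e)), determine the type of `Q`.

For [Q [[Y k] r]] to have type (s → (e → e)) with [[Y k] r] of type ((e → t) → (s → s)), Q must be the function: Q : (((e → t) → (s → s)) → (s → (e → e))).

(((e → t) → (s → s)) → (s → (e → e)))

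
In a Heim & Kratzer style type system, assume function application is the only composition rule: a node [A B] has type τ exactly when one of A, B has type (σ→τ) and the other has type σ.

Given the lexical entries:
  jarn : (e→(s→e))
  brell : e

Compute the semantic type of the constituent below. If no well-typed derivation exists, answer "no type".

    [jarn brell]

At [jarn brell], jarn : (e→(s→e)) takes brell : e, giving (s→e).

(s→e)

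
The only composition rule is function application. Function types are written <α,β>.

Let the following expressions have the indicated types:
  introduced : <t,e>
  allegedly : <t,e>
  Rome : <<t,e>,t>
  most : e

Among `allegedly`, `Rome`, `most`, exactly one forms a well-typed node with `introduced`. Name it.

allegedly : <t,e> — introduced needs t; allegedly needs t; neither fits.
Rome — combines: Rome : <<t,e>,t> takes introduced : <t,e> as argument, giving t.
most : e — introduced needs t; most needs nothing (atomic); neither fits.

Rome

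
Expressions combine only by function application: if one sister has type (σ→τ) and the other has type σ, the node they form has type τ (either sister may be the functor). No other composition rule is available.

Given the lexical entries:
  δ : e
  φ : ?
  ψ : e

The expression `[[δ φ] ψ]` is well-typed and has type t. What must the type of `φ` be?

(e→(e→t))

At [[δ φ] ψ] (required: t): ψ is e, which is not a function with range t; hence [δ φ] is the functor — type (e→t).
At [δ φ] (required: (e→t)): δ is e, which is not a function with range (e→t); hence φ is the functor — type (e→(e→t)).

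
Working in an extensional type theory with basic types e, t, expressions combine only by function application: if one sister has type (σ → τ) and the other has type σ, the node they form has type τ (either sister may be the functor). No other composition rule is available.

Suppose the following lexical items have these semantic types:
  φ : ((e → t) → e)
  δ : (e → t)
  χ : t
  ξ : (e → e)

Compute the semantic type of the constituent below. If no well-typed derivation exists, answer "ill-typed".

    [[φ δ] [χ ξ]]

[φ δ]: functor φ : ((e → t) → e), argument δ : (e → t); result e.
[χ ξ]: t with (e → e) — neither is a function whose domain matches the other; composition fails here.

ill-typed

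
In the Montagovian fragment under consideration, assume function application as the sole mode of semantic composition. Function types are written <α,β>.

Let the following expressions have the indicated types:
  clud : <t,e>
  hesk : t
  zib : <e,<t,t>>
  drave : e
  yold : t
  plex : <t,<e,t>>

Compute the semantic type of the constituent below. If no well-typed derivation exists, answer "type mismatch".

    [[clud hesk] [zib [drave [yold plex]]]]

[clud hesk] — clud of type <t,e> combines with hesk of type t: type e.
[yold plex] — plex of type <t,<e,t>> combines with yold of type t: type <e,t>.
[drave [yold plex]] — [yold plex] of type <e,t> combines with drave of type e: type t.
[zib [drave [yold plex]]]: <e,<t,t>> with t — neither is a function whose domain matches the other; composition fails here.

type mismatch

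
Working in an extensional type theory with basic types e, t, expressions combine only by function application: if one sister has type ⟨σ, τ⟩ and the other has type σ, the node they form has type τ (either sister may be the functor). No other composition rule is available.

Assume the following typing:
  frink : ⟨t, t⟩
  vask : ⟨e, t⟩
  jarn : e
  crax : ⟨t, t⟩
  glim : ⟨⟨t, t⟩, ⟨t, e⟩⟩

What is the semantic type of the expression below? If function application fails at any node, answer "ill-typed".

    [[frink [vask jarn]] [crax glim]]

[vask jarn]: functor vask : ⟨e, t⟩, argument jarn : e; result t.
[frink [vask jarn]]: functor frink : ⟨t, t⟩, argument [vask jarn] : t; result t.
[crax glim]: functor glim : ⟨⟨t, t⟩, ⟨t, e⟩⟩, argument crax : ⟨t, t⟩; result ⟨t, e⟩.
[[frink [vask jarn]] [crax glim]]: functor [crax glim] : ⟨t, e⟩, argument [frink [vask jarn]] : t; result e.

e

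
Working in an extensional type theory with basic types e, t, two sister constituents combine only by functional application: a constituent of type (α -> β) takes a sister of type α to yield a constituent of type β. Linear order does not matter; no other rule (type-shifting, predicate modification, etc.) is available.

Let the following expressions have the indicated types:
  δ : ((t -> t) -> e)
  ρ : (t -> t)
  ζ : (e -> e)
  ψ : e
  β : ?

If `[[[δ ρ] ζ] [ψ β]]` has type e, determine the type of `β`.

(e -> (e -> e))

[[[δ ρ] ζ] [ψ β]] is required to be e. [[δ ρ] ζ] : e cannot yield e as functor, so [ψ β] : (e -> e).
[ψ β] is required to be (e -> e). ψ : e cannot yield (e -> e) as functor, so β : (e -> (e -> e)).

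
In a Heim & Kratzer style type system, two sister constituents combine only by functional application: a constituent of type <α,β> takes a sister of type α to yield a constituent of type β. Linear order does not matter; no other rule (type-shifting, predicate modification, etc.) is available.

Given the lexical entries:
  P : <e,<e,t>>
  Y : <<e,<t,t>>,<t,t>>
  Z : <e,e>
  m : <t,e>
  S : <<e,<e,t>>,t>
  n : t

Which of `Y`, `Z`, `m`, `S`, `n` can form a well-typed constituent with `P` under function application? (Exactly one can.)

Y : <<e,<t,t>>,<t,t>> — P needs e; Y needs <e,<t,t>>; neither fits.
Z : <e,e> — P needs e; Z needs e; neither fits.
m : <t,e> — P needs e; m needs t; neither fits.
S — combines: S : <<e,<e,t>>,t> takes P : <e,<e,t>> as argument, giving t.
n : t — P needs e; n needs nothing (atomic); neither fits.

S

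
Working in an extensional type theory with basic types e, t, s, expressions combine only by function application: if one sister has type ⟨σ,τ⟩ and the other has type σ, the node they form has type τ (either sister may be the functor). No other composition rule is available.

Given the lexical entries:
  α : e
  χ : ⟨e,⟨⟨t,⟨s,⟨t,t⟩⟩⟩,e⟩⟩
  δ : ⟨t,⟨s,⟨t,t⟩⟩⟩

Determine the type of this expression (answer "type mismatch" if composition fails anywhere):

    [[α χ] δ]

[α χ]: functor χ : ⟨e,⟨⟨t,⟨s,⟨t,t⟩⟩⟩,e⟩⟩, argument α : e; result ⟨⟨t,⟨s,⟨t,t⟩⟩⟩,e⟩.
[[α χ] δ]: functor [α χ] : ⟨⟨t,⟨s,⟨t,t⟩⟩⟩,e⟩, argument δ : ⟨t,⟨s,⟨t,t⟩⟩⟩; result e.

e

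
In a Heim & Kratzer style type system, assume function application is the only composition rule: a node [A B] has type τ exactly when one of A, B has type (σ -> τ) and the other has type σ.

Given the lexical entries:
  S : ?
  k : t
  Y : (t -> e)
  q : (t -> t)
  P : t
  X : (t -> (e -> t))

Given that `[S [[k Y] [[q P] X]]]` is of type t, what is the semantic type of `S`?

(t -> t)

At [S [[k Y] [[q P] X]]] (required: t): [[k Y] [[q P] X]] is t, which is not a function with range t; hence S is the functor — type (t -> t).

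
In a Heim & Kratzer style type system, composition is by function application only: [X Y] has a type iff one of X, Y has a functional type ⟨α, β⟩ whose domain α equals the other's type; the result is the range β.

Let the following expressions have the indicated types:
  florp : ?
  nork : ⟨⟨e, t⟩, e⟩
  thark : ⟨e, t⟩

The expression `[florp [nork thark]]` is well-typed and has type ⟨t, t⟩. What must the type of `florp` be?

⟨e, ⟨t, t⟩⟩

At [florp [nork thark]] (required: ⟨t, t⟩): [nork thark] is e, which is not a function with range ⟨t, t⟩; hence florp is the functor — type ⟨e, ⟨t, t⟩⟩.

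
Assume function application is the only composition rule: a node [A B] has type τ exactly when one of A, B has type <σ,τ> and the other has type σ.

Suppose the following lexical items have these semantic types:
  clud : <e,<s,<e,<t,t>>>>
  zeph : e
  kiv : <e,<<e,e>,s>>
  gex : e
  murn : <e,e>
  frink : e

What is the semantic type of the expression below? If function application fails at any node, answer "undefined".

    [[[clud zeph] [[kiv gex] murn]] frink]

<t,t>

[clud zeph]: clud is <e,<s,<e,<t,t>>>>, zeph is e; result <s,<e,<t,t>>>.
[kiv gex]: kiv is <e,<<e,e>,s>>, gex is e; result <<e,e>,s>.
[[kiv gex] murn]: [kiv gex] is <<e,e>,s>, murn is <e,e>; result s.
[[clud zeph] [[kiv gex] murn]]: [clud zeph] is <s,<e,<t,t>>>, [[kiv gex] murn] is s; result <e,<t,t>>.
[[[clud zeph] [[kiv gex] murn]] frink]: [[clud zeph] [[kiv gex] murn]] is <e,<t,t>>, frink is e; result <t,t>.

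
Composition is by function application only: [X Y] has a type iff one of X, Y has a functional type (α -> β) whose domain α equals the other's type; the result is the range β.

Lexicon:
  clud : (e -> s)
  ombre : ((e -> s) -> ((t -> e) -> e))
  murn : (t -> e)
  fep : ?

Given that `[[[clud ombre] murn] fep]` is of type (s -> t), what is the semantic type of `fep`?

[[[clud ombre] murn] fep] must have type (s -> t). The sister [[clud ombre] murn] has type e; that is not a function onto (s -> t), so fep must be the functor, of type (e -> (s -> t)).

(e -> (s -> t))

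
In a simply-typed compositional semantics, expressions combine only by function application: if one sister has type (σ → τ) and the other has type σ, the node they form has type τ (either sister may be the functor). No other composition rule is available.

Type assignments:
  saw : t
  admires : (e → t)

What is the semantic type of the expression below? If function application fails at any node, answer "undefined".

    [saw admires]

[saw admires]: t and (e → t) cannot combine by function application — type clash.

undefined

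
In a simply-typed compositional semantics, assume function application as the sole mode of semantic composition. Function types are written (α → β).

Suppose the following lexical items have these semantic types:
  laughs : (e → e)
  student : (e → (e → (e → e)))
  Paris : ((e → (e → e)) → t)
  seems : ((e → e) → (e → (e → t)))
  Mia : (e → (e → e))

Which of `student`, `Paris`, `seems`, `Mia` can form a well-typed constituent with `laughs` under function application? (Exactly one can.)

student : (e → (e → (e → e))) — laughs needs e; student needs e; neither fits.
Paris : ((e → (e → e)) → t) — laughs needs e; Paris needs (e → (e → e)); neither fits.
seems — combines: seems : ((e → e) → (e → (e → t))) takes laughs : (e → e) as argument, giving (e → (e → t)).
Mia : (e → (e → e)) — laughs needs e; Mia needs e; neither fits.

seems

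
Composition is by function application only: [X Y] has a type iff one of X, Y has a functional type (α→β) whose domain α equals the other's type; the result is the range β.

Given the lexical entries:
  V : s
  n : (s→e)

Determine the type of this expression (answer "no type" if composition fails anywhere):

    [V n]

e

At [V n], n : (s→e) takes V : s, giving e.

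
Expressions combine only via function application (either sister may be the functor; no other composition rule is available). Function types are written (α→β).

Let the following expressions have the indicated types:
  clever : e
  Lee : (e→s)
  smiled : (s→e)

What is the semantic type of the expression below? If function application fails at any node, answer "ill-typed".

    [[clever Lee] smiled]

e

At [clever Lee], Lee : (e→s) takes clever : e, giving s.
At [[clever Lee] smiled], smiled : (s→e) takes [clever Lee] : s, giving e.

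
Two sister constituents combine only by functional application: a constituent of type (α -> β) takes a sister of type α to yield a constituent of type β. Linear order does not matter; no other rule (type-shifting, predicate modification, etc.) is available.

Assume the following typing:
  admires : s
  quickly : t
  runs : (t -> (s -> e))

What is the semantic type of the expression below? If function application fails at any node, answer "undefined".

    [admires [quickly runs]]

e

[quickly runs]: functor runs : (t -> (s -> e)), argument quickly : t; result (s -> e).
[admires [quickly runs]]: functor [quickly runs] : (s -> e), argument admires : s; result e.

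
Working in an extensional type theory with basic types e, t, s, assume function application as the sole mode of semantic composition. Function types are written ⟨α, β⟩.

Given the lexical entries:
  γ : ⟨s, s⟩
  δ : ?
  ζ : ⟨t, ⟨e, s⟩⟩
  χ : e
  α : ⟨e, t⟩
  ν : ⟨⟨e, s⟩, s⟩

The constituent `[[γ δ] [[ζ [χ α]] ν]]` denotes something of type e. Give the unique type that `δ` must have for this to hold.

⟨⟨s, s⟩, ⟨s, e⟩⟩

[[γ δ] [[ζ [χ α]] ν]] must have type e. The sister [[ζ [χ α]] ν] has type s; that is not a function onto e, so [γ δ] must be the functor, of type ⟨s, e⟩.
[γ δ] must have type ⟨s, e⟩. The sister γ has type ⟨s, s⟩; that is not a function onto ⟨s, e⟩, so δ must be the functor, of type ⟨⟨s, s⟩, ⟨s, e⟩⟩.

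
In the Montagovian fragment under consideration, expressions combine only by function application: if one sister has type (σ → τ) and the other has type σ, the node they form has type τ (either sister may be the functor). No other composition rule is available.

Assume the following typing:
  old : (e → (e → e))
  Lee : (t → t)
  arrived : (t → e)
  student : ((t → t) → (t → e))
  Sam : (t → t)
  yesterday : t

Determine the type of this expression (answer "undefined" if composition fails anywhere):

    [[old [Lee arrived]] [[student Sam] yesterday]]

undefined

[Lee arrived]: (t → t) with (t → e) — neither is a function whose domain matches the other; composition fails here.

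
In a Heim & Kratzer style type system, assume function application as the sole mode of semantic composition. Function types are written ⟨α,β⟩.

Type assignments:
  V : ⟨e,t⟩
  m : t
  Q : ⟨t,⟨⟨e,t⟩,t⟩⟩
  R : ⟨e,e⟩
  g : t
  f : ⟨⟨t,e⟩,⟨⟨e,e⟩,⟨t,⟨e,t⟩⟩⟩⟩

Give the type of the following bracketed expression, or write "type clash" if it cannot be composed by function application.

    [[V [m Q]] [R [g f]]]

type clash

[m Q]: ⟨t,⟨⟨e,t⟩,t⟩⟩ applied to t yields ⟨⟨e,t⟩,t⟩.
[V [m Q]]: ⟨⟨e,t⟩,t⟩ applied to ⟨e,t⟩ yields t.
[g f]: t with ⟨⟨t,e⟩,⟨⟨e,e⟩,⟨t,⟨e,t⟩⟩⟩⟩ — neither is a function whose domain matches the other; composition fails here.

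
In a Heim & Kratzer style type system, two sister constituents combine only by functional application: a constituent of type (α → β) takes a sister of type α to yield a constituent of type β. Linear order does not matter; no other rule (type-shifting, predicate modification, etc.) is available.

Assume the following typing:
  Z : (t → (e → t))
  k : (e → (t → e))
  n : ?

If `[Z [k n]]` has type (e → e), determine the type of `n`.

((e → (t → e)) → ((t → (e → t)) → (e → e)))

At [Z [k n]] (required: (e → e)): Z is (t → (e → t)), which is not a function with range (e → e); hence [k n] is the functor — type ((t → (e → t)) → (e → e)).
At [k n] (required: ((t → (e → t)) → (e → e))): k is (e → (t → e)), which is not a function with range ((t → (e → t)) → (e → e)); hence n is the functor — type ((e → (t → e)) → ((t → (e → t)) → (e → e))).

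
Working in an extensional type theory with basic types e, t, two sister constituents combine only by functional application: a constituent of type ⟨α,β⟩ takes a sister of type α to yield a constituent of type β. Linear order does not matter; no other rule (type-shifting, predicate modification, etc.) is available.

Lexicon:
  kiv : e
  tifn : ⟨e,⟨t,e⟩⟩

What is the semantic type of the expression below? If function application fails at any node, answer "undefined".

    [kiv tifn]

⟨t,e⟩

[kiv tifn]: ⟨e,⟨t,e⟩⟩ applied to e yields ⟨t,e⟩.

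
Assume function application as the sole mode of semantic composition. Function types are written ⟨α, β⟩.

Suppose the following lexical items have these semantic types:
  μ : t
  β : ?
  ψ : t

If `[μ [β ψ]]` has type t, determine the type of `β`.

[μ [β ψ]] must have type t. The sister μ has type t; that is not a function onto t, so [β ψ] must be the functor, of type ⟨t, t⟩.
[β ψ] must have type ⟨t, t⟩. The sister ψ has type t; that is not a function onto ⟨t, t⟩, so β must be the functor, of type ⟨t, ⟨t, t⟩⟩.

⟨t, ⟨t, t⟩⟩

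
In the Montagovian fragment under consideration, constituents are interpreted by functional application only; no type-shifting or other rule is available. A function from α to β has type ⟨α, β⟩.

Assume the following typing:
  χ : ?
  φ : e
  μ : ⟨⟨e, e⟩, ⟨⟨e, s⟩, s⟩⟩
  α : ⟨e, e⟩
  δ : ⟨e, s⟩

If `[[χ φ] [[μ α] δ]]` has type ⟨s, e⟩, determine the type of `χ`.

For [[χ φ] [[μ α] δ]] to have type ⟨s, e⟩ with [[μ α] δ] of type s, [χ φ] must be the function: [χ φ] : ⟨s, ⟨s, e⟩⟩.
For [χ φ] to have type ⟨s, ⟨s, e⟩⟩ with φ of type e, χ must be the function: χ : ⟨e, ⟨s, ⟨s, e⟩⟩⟩.

⟨e, ⟨s, ⟨s, e⟩⟩⟩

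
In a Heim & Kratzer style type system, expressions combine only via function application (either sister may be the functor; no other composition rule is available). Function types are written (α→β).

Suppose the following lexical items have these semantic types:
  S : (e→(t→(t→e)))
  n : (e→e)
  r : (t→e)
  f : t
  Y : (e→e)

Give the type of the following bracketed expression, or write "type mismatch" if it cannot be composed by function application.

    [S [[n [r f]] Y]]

(t→(t→e))

At [r f], r : (t→e) takes f : t, giving e.
At [n [r f]], n : (e→e) takes [r f] : e, giving e.
At [[n [r f]] Y], Y : (e→e) takes [n [r f]] : e, giving e.
At [S [[n [r f]] Y]], S : (e→(t→(t→e))) takes [[n [r f]] Y] : e, giving (t→(t→e)).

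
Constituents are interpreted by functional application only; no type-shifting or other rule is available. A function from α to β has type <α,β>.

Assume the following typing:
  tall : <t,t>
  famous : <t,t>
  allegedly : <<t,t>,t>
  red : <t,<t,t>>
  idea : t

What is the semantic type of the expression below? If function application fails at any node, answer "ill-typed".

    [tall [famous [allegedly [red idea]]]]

t

[red idea]: functor red : <t,<t,t>>, argument idea : t; result <t,t>.
[allegedly [red idea]]: functor allegedly : <<t,t>,t>, argument [red idea] : <t,t>; result t.
[famous [allegedly [red idea]]]: functor famous : <t,t>, argument [allegedly [red idea]] : t; result t.
[tall [famous [allegedly [red idea]]]]: functor tall : <t,t>, argument [famous [allegedly [red idea]]] : t; result t.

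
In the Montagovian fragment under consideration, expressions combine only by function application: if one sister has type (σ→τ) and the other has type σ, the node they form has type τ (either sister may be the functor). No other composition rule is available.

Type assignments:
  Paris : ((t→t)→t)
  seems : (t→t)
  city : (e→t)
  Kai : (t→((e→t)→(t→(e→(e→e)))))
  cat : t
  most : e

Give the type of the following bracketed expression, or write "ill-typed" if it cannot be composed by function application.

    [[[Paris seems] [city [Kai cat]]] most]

(e→e)

[Paris seems] — Paris of type ((t→t)→t) combines with seems of type (t→t): type t.
[Kai cat] — Kai of type (t→((e→t)→(t→(e→(e→e))))) combines with cat of type t: type ((e→t)→(t→(e→(e→e)))).
[city [Kai cat]] — [Kai cat] of type ((e→t)→(t→(e→(e→e)))) combines with city of type (e→t): type (t→(e→(e→e))).
[[Paris seems] [city [Kai cat]]] — [city [Kai cat]] of type (t→(e→(e→e))) combines with [Paris seems] of type t: type (e→(e→e)).
[[[Paris seems] [city [Kai cat]]] most] — [[Paris seems] [city [Kai cat]]] of type (e→(e→e)) combines with most of type e: type (e→e).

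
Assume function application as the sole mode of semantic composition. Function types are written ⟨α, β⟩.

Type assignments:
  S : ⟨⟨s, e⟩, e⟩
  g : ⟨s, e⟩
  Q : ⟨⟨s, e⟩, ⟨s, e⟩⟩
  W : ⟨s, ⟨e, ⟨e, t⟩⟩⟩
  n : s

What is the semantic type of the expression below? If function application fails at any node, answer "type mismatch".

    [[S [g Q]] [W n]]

⟨e, t⟩

[g Q]: functor Q : ⟨⟨s, e⟩, ⟨s, e⟩⟩, argument g : ⟨s, e⟩; result ⟨s, e⟩.
[S [g Q]]: functor S : ⟨⟨s, e⟩, e⟩, argument [g Q] : ⟨s, e⟩; result e.
[W n]: functor W : ⟨s, ⟨e, ⟨e, t⟩⟩⟩, argument n : s; result ⟨e, ⟨e, t⟩⟩.
[[S [g Q]] [W n]]: functor [W n] : ⟨e, ⟨e, t⟩⟩, argument [S [g Q]] : e; result ⟨e, t⟩.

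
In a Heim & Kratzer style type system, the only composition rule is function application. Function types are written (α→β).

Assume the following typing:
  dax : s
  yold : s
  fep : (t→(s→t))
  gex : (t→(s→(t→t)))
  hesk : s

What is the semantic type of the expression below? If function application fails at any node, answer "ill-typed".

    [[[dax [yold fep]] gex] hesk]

[yold fep]: s with (t→(s→t)) — neither is a function whose domain matches the other; composition fails here.

ill-typed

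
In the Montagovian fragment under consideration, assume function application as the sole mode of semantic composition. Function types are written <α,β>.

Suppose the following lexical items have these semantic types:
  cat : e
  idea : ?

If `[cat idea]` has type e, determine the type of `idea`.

At [cat idea] (required: e): cat is e, which is not a function with range e; hence idea is the functor — type <e,e>.

<e,e>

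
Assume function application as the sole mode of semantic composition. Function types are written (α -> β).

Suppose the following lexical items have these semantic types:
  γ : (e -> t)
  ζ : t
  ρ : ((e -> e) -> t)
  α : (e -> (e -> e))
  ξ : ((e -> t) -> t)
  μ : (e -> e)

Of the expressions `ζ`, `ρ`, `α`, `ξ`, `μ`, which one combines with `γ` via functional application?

ξ

ζ : t — γ needs e; ζ needs nothing (atomic); neither fits.
ρ : ((e -> e) -> t) — γ needs e; ρ needs (e -> e); neither fits.
α : (e -> (e -> e)) — γ needs e; α needs e; neither fits.
ξ — combines: ξ : ((e -> t) -> t) takes γ : (e -> t) as argument, giving t.
μ : (e -> e) — γ needs e; μ needs e; neither fits.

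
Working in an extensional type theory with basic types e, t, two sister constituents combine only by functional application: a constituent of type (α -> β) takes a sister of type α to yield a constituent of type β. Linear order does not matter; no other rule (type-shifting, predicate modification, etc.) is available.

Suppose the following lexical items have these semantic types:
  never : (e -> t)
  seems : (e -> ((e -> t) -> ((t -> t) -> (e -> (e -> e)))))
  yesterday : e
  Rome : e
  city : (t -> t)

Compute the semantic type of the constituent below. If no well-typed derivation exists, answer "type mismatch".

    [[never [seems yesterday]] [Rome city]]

type mismatch

[seems yesterday]: (e -> ((e -> t) -> ((t -> t) -> (e -> (e -> e))))) applied to e yields ((e -> t) -> ((t -> t) -> (e -> (e -> e)))).
[never [seems yesterday]]: ((e -> t) -> ((t -> t) -> (e -> (e -> e)))) applied to (e -> t) yields ((t -> t) -> (e -> (e -> e))).
[Rome city]: e and (t -> t) cannot combine by function application — type clash.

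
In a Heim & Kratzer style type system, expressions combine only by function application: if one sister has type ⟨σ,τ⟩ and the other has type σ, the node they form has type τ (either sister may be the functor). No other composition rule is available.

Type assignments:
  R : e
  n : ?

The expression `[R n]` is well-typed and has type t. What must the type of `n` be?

For [R n] to have type t with R of type e, n must be the function: n : ⟨e,t⟩.

⟨e,t⟩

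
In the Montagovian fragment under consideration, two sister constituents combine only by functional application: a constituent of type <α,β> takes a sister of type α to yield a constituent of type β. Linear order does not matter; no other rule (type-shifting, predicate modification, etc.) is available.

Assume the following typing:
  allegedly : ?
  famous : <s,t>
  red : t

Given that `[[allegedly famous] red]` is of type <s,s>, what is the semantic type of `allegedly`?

At [[allegedly famous] red] (required: <s,s>): red is t, which is not a function with range <s,s>; hence [allegedly famous] is the functor — type <t,<s,s>>.
At [allegedly famous] (required: <t,<s,s>>): famous is <s,t>, which is not a function with range <t,<s,s>>; hence allegedly is the functor — type <<s,t>,<t,<s,s>>>.

<<s,t>,<t,<s,s>>>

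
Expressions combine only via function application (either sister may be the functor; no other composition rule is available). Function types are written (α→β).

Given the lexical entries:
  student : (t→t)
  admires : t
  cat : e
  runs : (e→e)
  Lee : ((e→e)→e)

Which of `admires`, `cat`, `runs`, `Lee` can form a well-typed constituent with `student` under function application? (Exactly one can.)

admires — combines: student : (t→t) takes admires : t as argument, giving t.
cat : e — no; student wants t, and cat wants nothing (atomic).
runs : (e→e) — no; student wants t, and runs wants e.
Lee : ((e→e)→e) — no; student wants t, and Lee wants (e→e).

admires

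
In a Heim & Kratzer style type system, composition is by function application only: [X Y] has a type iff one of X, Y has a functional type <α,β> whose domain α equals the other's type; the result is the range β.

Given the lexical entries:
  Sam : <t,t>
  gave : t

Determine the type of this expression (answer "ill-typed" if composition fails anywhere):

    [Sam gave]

[Sam gave]: <t,t> applied to t yields t.

t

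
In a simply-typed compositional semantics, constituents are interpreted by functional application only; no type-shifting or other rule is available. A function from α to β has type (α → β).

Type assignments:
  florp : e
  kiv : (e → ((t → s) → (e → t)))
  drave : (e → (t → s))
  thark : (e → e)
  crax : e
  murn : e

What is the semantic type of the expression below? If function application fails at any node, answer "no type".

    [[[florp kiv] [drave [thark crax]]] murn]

[florp kiv]: functor kiv : (e → ((t → s) → (e → t))), argument florp : e; result ((t → s) → (e → t)).
[thark crax]: functor thark : (e → e), argument crax : e; result e.
[drave [thark crax]]: functor drave : (e → (t → s)), argument [thark crax] : e; result (t → s).
[[florp kiv] [drave [thark crax]]]: functor [florp kiv] : ((t → s) → (e → t)), argument [drave [thark crax]] : (t → s); result (e → t).
[[[florp kiv] [drave [thark crax]]] murn]: functor [[florp kiv] [drave [thark crax]]] : (e → t), argument murn : e; result t.

t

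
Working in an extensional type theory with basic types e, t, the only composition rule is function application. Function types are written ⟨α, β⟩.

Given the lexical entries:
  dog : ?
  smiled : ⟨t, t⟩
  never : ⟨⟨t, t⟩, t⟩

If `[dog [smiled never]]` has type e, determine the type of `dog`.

At [dog [smiled never]] (required: e): [smiled never] is t, which is not a function with range e; hence dog is the functor — type ⟨t, e⟩.

⟨t, e⟩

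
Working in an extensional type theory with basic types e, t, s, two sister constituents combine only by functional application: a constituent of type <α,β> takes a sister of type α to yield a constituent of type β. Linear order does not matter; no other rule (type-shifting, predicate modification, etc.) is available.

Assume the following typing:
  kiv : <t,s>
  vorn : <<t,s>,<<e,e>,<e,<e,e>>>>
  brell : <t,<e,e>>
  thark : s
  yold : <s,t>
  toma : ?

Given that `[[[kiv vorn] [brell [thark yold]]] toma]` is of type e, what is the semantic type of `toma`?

At [[[kiv vorn] [brell [thark yold]]] toma] (required: e): [[kiv vorn] [brell [thark yold]]] is <e,<e,e>>, which is not a function with range e; hence toma is the functor — type <<e,<e,e>>,e>.

<<e,<e,e>>,e>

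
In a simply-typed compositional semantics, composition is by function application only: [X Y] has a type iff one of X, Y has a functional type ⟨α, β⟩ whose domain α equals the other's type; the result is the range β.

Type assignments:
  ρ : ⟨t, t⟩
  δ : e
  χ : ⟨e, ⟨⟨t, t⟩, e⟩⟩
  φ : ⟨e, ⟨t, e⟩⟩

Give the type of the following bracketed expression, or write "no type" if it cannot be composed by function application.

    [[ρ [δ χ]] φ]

[δ χ]: functor χ : ⟨e, ⟨⟨t, t⟩, e⟩⟩, argument δ : e; result ⟨⟨t, t⟩, e⟩.
[ρ [δ χ]]: functor [δ χ] : ⟨⟨t, t⟩, e⟩, argument ρ : ⟨t, t⟩; result e.
[[ρ [δ χ]] φ]: functor φ : ⟨e, ⟨t, e⟩⟩, argument [ρ [δ χ]] : e; result ⟨t, e⟩.

⟨t, e⟩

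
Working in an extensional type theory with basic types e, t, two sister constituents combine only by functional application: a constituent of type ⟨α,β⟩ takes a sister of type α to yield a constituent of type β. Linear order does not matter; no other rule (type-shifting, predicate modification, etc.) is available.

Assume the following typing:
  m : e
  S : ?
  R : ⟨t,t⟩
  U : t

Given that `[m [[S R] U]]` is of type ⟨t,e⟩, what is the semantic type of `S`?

⟨⟨t,t⟩,⟨t,⟨e,⟨t,e⟩⟩⟩⟩

For [m [[S R] U]] to have type ⟨t,e⟩ with m of type e, [[S R] U] must be the function: [[S R] U] : ⟨e,⟨t,e⟩⟩.
For [[S R] U] to have type ⟨e,⟨t,e⟩⟩ with U of type t, [S R] must be the function: [S R] : ⟨t,⟨e,⟨t,e⟩⟩⟩.
For [S R] to have type ⟨t,⟨e,⟨t,e⟩⟩⟩ with R of type ⟨t,t⟩, S must be the function: S : ⟨⟨t,t⟩,⟨t,⟨e,⟨t,e⟩⟩⟩⟩.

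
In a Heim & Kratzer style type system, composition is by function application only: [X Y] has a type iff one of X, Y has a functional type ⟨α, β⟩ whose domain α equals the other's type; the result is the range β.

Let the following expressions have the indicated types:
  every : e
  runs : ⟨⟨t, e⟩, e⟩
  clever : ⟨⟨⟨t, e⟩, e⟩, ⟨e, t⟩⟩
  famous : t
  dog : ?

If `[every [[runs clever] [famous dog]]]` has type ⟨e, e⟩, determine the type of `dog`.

⟨t, ⟨⟨e, t⟩, ⟨e, ⟨e, e⟩⟩⟩⟩

[every [[runs clever] [famous dog]]] is required to be ⟨e, e⟩. every : e cannot yield ⟨e, e⟩ as functor, so [[runs clever] [famous dog]] : ⟨e, ⟨e, e⟩⟩.
[[runs clever] [famous dog]] is required to be ⟨e, ⟨e, e⟩⟩. [runs clever] : ⟨e, t⟩ cannot yield ⟨e, ⟨e, e⟩⟩ as functor, so [famous dog] : ⟨⟨e, t⟩, ⟨e, ⟨e, e⟩⟩⟩.
[famous dog] is required to be ⟨⟨e, t⟩, ⟨e, ⟨e, e⟩⟩⟩. famous : t cannot yield ⟨⟨e, t⟩, ⟨e, ⟨e, e⟩⟩⟩ as functor, so dog : ⟨t, ⟨⟨e, t⟩, ⟨e, ⟨e, e⟩⟩⟩⟩.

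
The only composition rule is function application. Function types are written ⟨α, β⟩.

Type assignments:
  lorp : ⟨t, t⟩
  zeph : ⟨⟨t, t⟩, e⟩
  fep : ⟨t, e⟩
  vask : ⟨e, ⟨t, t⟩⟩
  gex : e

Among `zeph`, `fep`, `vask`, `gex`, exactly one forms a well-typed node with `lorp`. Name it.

zeph — combines: zeph : ⟨⟨t, t⟩, e⟩ takes lorp : ⟨t, t⟩ as argument, giving e.
fep : ⟨t, e⟩ — lorp needs t; fep needs t; neither fits.
vask : ⟨e, ⟨t, t⟩⟩ — lorp needs t; vask needs e; neither fits.
gex : e — lorp needs t; gex needs nothing (atomic); neither fits.

zeph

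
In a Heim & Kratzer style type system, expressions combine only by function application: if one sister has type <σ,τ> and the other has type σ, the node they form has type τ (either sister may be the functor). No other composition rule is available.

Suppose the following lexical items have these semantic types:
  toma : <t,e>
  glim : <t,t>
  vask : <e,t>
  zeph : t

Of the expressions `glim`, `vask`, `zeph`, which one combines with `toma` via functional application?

glim : <t,t> — does not combine with toma.
vask : <e,t> — does not combine with toma.
zeph — combines: toma : <t,e> takes zeph : t as argument, giving e.

zeph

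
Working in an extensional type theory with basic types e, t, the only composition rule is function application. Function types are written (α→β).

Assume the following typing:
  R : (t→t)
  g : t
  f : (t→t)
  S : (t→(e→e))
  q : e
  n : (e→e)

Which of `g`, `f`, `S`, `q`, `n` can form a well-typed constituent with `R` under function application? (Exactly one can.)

g

g — combines: R : (t→t) takes g : t as argument, giving t.
f : (t→t) — does not combine with R.
S : (t→(e→e)) — does not combine with R.
q : e — does not combine with R.
n : (e→e) — does not combine with R.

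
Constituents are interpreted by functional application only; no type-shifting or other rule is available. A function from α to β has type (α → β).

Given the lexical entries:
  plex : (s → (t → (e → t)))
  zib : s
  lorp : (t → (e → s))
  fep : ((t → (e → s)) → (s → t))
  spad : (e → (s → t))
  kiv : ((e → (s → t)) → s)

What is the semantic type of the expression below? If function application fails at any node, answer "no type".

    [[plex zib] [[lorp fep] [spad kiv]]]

(e → t)

[plex zib]: functor plex : (s → (t → (e → t))), argument zib : s; result (t → (e → t)).
[lorp fep]: functor fep : ((t → (e → s)) → (s → t)), argument lorp : (t → (e → s)); result (s → t).
[spad kiv]: functor kiv : ((e → (s → t)) → s), argument spad : (e → (s → t)); result s.
[[lorp fep] [spad kiv]]: functor [lorp fep] : (s → t), argument [spad kiv] : s; result t.
[[plex zib] [[lorp fep] [spad kiv]]]: functor [plex zib] : (t → (e → t)), argument [[lorp fep] [spad kiv]] : t; result (e → t).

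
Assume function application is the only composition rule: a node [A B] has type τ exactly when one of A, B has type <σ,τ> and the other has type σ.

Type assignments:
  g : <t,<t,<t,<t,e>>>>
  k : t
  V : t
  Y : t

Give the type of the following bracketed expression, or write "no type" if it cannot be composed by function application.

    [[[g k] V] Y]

<t,e>

[g k]: <t,<t,<t,<t,e>>>> applied to t yields <t,<t,<t,e>>>.
[[g k] V]: <t,<t,<t,e>>> applied to t yields <t,<t,e>>.
[[[g k] V] Y]: <t,<t,e>> applied to t yields <t,e>.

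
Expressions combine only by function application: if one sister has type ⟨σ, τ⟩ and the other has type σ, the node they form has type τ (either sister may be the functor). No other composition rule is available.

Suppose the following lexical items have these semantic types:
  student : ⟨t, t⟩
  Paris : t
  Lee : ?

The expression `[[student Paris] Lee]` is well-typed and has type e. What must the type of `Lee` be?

[[student Paris] Lee] must have type e. The sister [student Paris] has type t; that is not a function onto e, so Lee must be the functor, of type ⟨t, e⟩.

⟨t, e⟩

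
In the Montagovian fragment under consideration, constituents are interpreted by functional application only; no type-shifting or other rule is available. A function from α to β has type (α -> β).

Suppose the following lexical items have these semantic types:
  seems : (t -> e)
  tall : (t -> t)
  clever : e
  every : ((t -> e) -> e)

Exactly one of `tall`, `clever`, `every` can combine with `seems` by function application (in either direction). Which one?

tall : (t -> t) — does not combine with seems.
clever : e — does not combine with seems.
every — combines: every : ((t -> e) -> e) takes seems : (t -> e) as argument, giving e.

every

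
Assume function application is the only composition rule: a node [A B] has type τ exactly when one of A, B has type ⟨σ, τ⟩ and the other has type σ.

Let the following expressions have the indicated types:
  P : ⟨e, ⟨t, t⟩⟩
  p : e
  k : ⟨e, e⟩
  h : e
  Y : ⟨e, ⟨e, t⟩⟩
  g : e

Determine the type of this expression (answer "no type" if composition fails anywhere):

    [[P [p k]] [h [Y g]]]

[p k] — k of type ⟨e, e⟩ combines with p of type e: type e.
[P [p k]] — P of type ⟨e, ⟨t, t⟩⟩ combines with [p k] of type e: type ⟨t, t⟩.
[Y g] — Y of type ⟨e, ⟨e, t⟩⟩ combines with g of type e: type ⟨e, t⟩.
[h [Y g]] — [Y g] of type ⟨e, t⟩ combines with h of type e: type t.
[[P [p k]] [h [Y g]]] — [P [p k]] of type ⟨t, t⟩ combines with [h [Y g]] of type t: type t.

t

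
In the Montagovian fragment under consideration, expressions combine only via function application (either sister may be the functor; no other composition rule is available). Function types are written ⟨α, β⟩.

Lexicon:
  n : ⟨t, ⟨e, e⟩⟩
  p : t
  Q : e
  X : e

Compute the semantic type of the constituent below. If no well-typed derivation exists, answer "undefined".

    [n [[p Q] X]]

[p Q]: t with e — neither is a function whose domain matches the other; composition fails here.

undefined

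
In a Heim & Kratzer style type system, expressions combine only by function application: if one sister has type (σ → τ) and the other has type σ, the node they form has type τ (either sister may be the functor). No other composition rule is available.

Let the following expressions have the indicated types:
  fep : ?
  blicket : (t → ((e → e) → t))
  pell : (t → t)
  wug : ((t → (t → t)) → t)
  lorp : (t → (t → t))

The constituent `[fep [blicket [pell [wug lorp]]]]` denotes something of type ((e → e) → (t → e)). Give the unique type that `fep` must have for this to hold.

For [fep [blicket [pell [wug lorp]]]] to have type ((e → e) → (t → e)) with [blicket [pell [wug lorp]]] of type ((e → e) → t), fep must be the function: fep : (((e → e) → t) → ((e → e) → (t → e))).

(((e → e) → t) → ((e → e) → (t → e)))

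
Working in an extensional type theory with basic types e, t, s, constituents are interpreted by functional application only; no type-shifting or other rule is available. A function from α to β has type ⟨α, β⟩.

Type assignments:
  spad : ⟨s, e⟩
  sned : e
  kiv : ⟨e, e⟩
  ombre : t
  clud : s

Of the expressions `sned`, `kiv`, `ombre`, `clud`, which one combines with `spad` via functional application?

sned : e — does not combine with spad.
kiv : ⟨e, e⟩ — does not combine with spad.
ombre : t — does not combine with spad.
clud — combines: spad : ⟨s, e⟩ takes clud : s as argument, giving e.

clud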